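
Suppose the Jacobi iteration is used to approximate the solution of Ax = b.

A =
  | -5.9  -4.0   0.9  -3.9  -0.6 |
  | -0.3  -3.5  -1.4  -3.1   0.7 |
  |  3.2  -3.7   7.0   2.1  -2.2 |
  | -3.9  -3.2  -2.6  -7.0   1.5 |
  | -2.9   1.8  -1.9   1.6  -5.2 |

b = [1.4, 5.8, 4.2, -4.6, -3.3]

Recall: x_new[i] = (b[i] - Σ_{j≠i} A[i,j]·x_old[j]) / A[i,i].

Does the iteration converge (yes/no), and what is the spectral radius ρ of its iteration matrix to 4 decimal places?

no, ρ = 1.1338

Diagonal D = diag(-5.9, -3.5, 7, -7, -5.2); L, U strict lower/upper.
Jacobi: T = -D⁻¹(L+U), T[1,2] = -(-1.4)/(-3.5) = -0.4000; T[1,1] = 0.
  T[0,:] = [+0.0000  -0.6780  +0.1525  -0.6610  -0.1017]
  T[1,:] = [-0.0857  +0.0000  -0.4000  -0.8857  +0.2000]
  T[2,:] = [-0.4571  +0.5286  +0.0000  -0.3000  +0.3143]
  T[3,:] = [-0.5571  -0.4571  -0.3714  +0.0000  +0.2143]
  T[4,:] = [-0.5577  +0.3462  -0.3654  +0.3077  +0.0000]
|eigenvalues of T|: 1.1338, 0.8042, 0.6689, 0.6689, 0.2742.
ρ(T) = max|λ| = 1.1338; 1.1338 > 1 ⇒ diverges.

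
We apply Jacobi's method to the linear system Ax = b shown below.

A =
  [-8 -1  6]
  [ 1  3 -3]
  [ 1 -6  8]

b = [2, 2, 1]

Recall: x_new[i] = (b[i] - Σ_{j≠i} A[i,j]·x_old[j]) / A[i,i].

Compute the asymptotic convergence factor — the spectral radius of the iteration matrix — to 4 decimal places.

0.9386

A = D + L + U where D = diag(-8, 3, 8).
T_J = -D⁻¹(L+U): T[0,1] = -(-1)/(-8) = -0.1250; T[0,0] = 0.
  T[0,:] = [+0.0000, -0.1250, +0.7500]
  T[1,:] = [-0.3333, +0.0000, +1.0000]
  T[2,:] = [-0.1250, +0.7500, +0.0000]
|eigenvalues of T|: 0.9386, 0.6620, 0.2766.
ρ = 0.9386; 0.9386 < 1 ⇒ converges.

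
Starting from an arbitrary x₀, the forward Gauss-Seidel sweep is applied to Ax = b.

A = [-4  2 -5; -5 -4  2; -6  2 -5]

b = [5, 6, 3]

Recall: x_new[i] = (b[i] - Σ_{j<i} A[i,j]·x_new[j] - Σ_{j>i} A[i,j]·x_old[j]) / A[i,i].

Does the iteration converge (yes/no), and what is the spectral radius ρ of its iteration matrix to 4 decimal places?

Diagonal D = diag(-4, -4, -5); L, U strict lower/upper.
GS T = -(D+L)⁻¹U: row 0 first, T[0,1] = -(2)/(-4) = +0.5000; later rows by forward substitution.
  T[0,:] = [+0.0000 +0.5000 -1.2500]
  T[1,:] = [+0.0000 -0.6250 +2.0625]
  T[2,:] = [+0.0000 -0.8500 +2.3250]
|roots of det(T-λI)|: 1.5000, 0.2000, 0.0000.
ρ(T) = max|λ| = 1.5000; 1.5000 > 1: divergent.

no, ρ = 1.5000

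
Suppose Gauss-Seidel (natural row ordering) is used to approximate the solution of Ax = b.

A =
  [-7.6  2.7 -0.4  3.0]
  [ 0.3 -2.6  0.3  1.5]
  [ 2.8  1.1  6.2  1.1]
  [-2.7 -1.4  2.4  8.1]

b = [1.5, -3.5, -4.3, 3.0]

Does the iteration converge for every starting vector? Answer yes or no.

yes

Split A = D + L + U, D = diag(-7.6, -2.6, 6.2, 8.1).
T_GS = -(D+L)⁻¹U: row 0 first, T[0,3] = -(3)/(-7.6) = +0.3947; later rows by forward substitution.
  T[0,:] = [+0.0000 +0.3553 -0.0526 +0.3947]
  T[1,:] = [+0.0000 +0.0410 +0.1093 +0.6225]
  T[2,:] = [+0.0000 -0.1677 +0.0044 -0.4661]
  T[3,:] = [+0.0000 +0.1752 +0.0001 +0.3773]
|λ(T)| sorted: 0.5484, 0.1544, 0.0286, 0.0000.
ρ = 0.5484; 0.5484 < 1: convergent.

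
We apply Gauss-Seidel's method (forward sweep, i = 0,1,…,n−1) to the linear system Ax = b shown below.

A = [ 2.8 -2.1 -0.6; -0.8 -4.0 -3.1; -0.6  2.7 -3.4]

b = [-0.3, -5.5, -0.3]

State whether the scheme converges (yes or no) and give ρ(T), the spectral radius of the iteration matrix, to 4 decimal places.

Diagonal D = diag(2.8, -4, -3.4); L, U strict lower/upper.
T_GS = -(D+L)⁻¹U: row 0 first, T[0,2] = -(-0.6)/(2.8) = +0.2143; later rows by forward substitution.
  T[0,:] = [+0.0000, +0.7500, +0.2143]
  T[1,:] = [+0.0000, -0.1500, -0.8179]
  T[2,:] = [+0.0000, -0.2515, -0.6873]
|roots of det(T-λI)|: 0.9457, 0.1085, 0.0000.
ρ(T) = max|λ| = 0.9457; 0.9457 < 1, so it converges for any x₀.

yes, ρ = 0.9457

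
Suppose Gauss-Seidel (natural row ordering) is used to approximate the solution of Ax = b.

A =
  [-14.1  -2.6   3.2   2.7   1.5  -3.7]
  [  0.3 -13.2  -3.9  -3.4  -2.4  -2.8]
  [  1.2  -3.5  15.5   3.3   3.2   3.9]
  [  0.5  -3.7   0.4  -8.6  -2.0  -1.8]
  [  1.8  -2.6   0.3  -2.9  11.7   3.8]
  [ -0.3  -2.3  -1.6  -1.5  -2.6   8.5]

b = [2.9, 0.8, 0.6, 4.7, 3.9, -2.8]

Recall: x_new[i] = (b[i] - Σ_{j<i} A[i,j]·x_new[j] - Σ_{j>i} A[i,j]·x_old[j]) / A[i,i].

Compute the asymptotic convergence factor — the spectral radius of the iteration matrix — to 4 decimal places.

Diagonal D = diag(-14.1, -13.2, 15.5, -8.6, 11.7, 8.5); L, U strict lower/upper.
GS T = -(D+L)⁻¹U: row 0 first, T[0,1] = -(-2.6)/(-14.1) = -0.1844; later rows by forward substitution.
  T[0,:] = [+0.0000, -0.1844, +0.2270, +0.1915, +0.1064, -0.2624]
  T[1,:] = [+0.0000, -0.0042, -0.2903, -0.2532, -0.1794, -0.2181]
  T[2,:] = [+0.0000, +0.0133, -0.0831, -0.2849, -0.2552, -0.2805]
  T[3,:] = [+0.0000, -0.0083, +0.1342, +0.1068, -0.1611, -0.1438]
  T[4,:] = [+0.0000, +0.0250, -0.0640, -0.0519, -0.0896, -0.3613]
  T[5,:] = [+0.0000, +0.0011, -0.0821, -0.1124, -0.1487, -0.2570]
moduli |λ_i(T)| = 0.5261, 0.1797, 0.1797, 0.0427, 0.0427, 0.0000.
ρ(T) = max|λ| = 0.5261; 0.5261 < 1: convergent.

0.5261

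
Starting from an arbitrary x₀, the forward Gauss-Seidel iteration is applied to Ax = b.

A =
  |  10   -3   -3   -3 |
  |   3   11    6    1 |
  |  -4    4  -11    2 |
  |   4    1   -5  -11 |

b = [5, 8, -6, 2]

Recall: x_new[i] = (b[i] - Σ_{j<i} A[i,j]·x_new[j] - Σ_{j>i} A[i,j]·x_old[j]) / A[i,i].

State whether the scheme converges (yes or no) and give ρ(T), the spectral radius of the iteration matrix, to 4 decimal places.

yes, ρ = 0.5097

Split A = D + L + U, D = diag(10, 11, -11, -11).
Gauss-Seidel: T = -(D+L)⁻¹U, row 0 first, T[0,3] = -(-3)/(10) = +0.3000; later rows by forward substitution.
  T[0,:] = [+0.0000 +0.3000 +0.3000 +0.3000]
  T[1,:] = [+0.0000 -0.0818 -0.6273 -0.1727]
  T[2,:] = [+0.0000 -0.1388 -0.3372 +0.0099]
  T[3,:] = [+0.0000 +0.1648 +0.2053 +0.0889]
|eigenvalues of T|: 0.5097, 0.1457, 0.1457, 0.0000.
ρ = 0.5097; 0.5097 < 1: convergent.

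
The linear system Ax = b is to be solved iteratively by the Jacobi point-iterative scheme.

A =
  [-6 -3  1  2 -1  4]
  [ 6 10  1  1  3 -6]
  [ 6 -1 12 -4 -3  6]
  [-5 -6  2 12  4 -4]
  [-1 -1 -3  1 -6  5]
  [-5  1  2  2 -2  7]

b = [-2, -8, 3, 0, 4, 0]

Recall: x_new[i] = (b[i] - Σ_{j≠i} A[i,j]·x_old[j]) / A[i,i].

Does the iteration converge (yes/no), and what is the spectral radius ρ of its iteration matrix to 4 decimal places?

Diagonal D = diag(-6, 10, 12, 12, -6, 7); L, U strict lower/upper.
Jacobi T = -D⁻¹(L+U): T[5,1] = -(1)/(7) = -0.1429; T[5,5] = 0.
  T[0,:] = [+0.0000  -0.5000  +0.1667  +0.3333  -0.1667  +0.6667]
  T[1,:] = [-0.6000  +0.0000  -0.1000  -0.1000  -0.3000  +0.6000]
  T[2,:] = [-0.5000  +0.0833  +0.0000  +0.3333  +0.2500  -0.5000]
  T[3,:] = [+0.4167  +0.5000  -0.1667  +0.0000  -0.3333  +0.3333]
  T[4,:] = [-0.1667  -0.1667  -0.5000  +0.1667  +0.0000  +0.8333]
  T[5,:] = [+0.7143  -0.1429  -0.2857  -0.2857  +0.2857  +0.0000]
|eigenvalues of T|: 1.2367, 0.8635, 0.6128, 0.6128, 0.3230, 0.0051.
spectral radius ρ = 1.2367; 1.2367 > 1 ⇒ diverges.

no, ρ = 1.2367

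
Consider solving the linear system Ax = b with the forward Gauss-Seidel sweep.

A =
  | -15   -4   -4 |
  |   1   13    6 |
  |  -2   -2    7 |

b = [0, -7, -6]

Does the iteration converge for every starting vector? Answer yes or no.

Diagonal D = diag(-15, 13, 7); L, U strict lower/upper.
T_GS = -(D+L)⁻¹U: row 0 first, T[0,1] = -(-4)/(-15) = -0.2667; later rows by forward substitution.
  T[0,:] = [+0.0000  -0.2667  -0.2667]
  T[1,:] = [+0.0000  +0.0205  -0.4410]
  T[2,:] = [+0.0000  -0.0703  -0.2022]
moduli |λ_i(T)| = 0.2992, 0.1175, 0.0000.
ρ = 0.2992; 0.2992 < 1, so it converges for any x₀.

yes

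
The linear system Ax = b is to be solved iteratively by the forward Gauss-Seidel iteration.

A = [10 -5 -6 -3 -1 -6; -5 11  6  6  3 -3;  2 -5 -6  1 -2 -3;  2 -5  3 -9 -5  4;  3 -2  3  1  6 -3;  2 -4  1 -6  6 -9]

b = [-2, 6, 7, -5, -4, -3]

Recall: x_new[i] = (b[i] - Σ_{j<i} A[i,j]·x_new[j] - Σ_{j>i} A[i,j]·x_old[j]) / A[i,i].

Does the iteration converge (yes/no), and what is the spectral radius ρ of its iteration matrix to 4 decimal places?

Diagonal D = diag(10, 11, -6, -9, 6, -9); L, U strict lower/upper.
Gauss-Seidel: T = -(D+L)⁻¹U, row 0 first, T[0,4] = -(-1)/(10) = +0.1000; later rows by forward substitution.
  T[0,:] = [+0.0000  +0.5000  +0.6000  +0.3000  +0.1000  +0.6000]
  T[1,:] = [+0.0000  +0.2273  -0.2727  -0.4091  -0.2273  +0.5455]
  T[2,:] = [+0.0000  -0.0227  +0.4273  +0.6076  -0.1106  -0.7545]
  T[3,:] = [+0.0000  -0.0227  +0.4273  +0.4965  -0.4439  +0.0232]
  T[4,:] = [+0.0000  -0.1591  -0.6758  -0.6729  +0.0035  +0.7552]
  T[5,:] = [+0.0000  -0.0833  -0.4333  -0.4636  +0.4093  +0.2951]
|λ(T)| sorted: 1.6627, 0.4623, 0.3024, 0.1396, 0.0864, 0.0000.
spectral radius ρ = 1.6627; 1.6627 > 1 ⇒ diverges.

no, ρ = 1.6627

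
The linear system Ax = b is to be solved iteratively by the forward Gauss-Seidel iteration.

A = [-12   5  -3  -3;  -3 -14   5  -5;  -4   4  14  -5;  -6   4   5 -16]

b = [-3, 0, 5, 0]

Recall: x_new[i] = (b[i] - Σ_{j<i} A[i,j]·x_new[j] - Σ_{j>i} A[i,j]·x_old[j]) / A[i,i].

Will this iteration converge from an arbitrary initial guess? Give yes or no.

Diagonal D = diag(-12, -14, 14, -16); L, U strict lower/upper.
GS T = -(D+L)⁻¹U: row 0 first, T[0,2] = -(-3)/(-12) = -0.2500; later rows by forward substitution.
  T[0,:] = [+0.0000, +0.4167, -0.2500, -0.2500]
  T[1,:] = [+0.0000, -0.0893, +0.4107, -0.3036]
  T[2,:] = [+0.0000, +0.1446, -0.1888, +0.3724]
  T[3,:] = [+0.0000, -0.1334, +0.1374, +0.1342]
eigenvalue magnitudes: 0.5345, 0.2248, 0.1658, 0.0000.
ρ(T) = max|λ| = 0.5345; 0.5345 < 1: convergent.

yes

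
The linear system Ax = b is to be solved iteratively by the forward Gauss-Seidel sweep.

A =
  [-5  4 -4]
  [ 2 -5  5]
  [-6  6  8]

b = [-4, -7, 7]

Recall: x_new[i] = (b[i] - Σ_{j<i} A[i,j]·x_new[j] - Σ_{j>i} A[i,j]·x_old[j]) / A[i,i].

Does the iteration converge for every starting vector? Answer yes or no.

A = D + L + U where D = diag(-5, -5, 8).
Gauss-Seidel: T = -(D+L)⁻¹U, row 0 first, T[0,2] = -(-4)/(-5) = -0.8000; later rows by forward substitution.
  T[0,:] = [+0.0000  +0.8000  -0.8000]
  T[1,:] = [+0.0000  +0.3200  +0.6800]
  T[2,:] = [+0.0000  +0.3600  -1.1100]
|λ(T)| sorted: 1.2645, 0.4745, 0.0000.
ρ(T) = max|λ| = 1.2645; 1.2645 > 1: divergent.

no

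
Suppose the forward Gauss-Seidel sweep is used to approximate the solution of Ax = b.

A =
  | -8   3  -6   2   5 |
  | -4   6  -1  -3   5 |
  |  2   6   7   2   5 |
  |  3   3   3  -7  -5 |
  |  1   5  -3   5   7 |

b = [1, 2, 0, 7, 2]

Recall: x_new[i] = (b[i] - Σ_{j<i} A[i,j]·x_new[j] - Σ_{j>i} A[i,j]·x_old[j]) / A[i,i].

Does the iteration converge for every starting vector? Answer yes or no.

Split A = D + L + U, D = diag(-8, 6, 7, -7, 7).
GS T = -(D+L)⁻¹U: row 0 first, T[0,1] = -(3)/(-8) = +0.3750; later rows by forward substitution.
  T[0,:] = [+0.0000 +0.3750 -0.7500 +0.2500 +0.6250]
  T[1,:] = [+0.0000 +0.2500 -0.3333 +0.6667 -0.4167]
  T[2,:] = [+0.0000 -0.3214 +0.5000 -0.9286 -0.5357]
  T[3,:] = [+0.0000 +0.1301 -0.2500 -0.0051 -0.8546]
  T[4,:] = [+0.0000 -0.4628 +0.7381 -0.9062 +0.5892]
|roots of det(T-λI)|: 1.6150, 0.1688, 0.1688, 0.0396, 0.0000.
spectral radius ρ = 1.6150; 1.6150 > 1, so it fails to converge.

no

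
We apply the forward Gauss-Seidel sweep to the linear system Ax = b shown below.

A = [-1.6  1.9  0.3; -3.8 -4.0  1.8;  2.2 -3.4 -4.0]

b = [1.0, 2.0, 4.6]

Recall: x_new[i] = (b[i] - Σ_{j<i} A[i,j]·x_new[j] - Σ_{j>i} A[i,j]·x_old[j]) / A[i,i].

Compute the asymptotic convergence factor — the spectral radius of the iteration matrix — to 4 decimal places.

Diagonal D = diag(-1.6, -4, -4); L, U strict lower/upper.
GS T = -(D+L)⁻¹U: row 0 first, T[0,1] = -(1.9)/(-1.6) = +1.1875; later rows by forward substitution.
  T[0,:] = [+0.0000  +1.1875  +0.1875]
  T[1,:] = [+0.0000  -1.1281  +0.2719]
  T[2,:] = [+0.0000  +1.6120  -0.1280]
|λ(T)| sorted: 1.4577, 0.2016, 0.0000.
ρ = 1.4577; 1.4577 > 1 ⇒ diverges.

1.4577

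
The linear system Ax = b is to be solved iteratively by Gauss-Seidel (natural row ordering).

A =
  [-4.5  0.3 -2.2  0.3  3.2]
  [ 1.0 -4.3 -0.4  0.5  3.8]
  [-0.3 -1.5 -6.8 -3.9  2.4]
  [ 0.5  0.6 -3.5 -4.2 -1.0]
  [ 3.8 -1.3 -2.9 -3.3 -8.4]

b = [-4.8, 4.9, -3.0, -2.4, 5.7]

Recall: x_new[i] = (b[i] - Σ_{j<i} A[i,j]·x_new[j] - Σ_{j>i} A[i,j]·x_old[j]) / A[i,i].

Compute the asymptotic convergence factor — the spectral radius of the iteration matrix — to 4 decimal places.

Write A = D+L+U with D = diag(-4.5, -4.3, -6.8, -4.2, -8.4).
GS T = -(D+L)⁻¹U: row 0 first, T[0,1] = -(0.3)/(-4.5) = +0.0667; later rows by forward substitution.
  T[0,:] = [+0.0000 +0.0667 -0.4889 +0.0667 +0.7111]
  T[1,:] = [+0.0000 +0.0155 -0.2067 +0.1318 +1.0491]
  T[2,:] = [+0.0000 -0.0064 +0.0672 -0.6055 +0.0902]
  T[3,:] = [+0.0000 +0.0155 -0.1437 +0.5314 -0.0787]
  T[4,:] = [+0.0000 +0.0239 -0.1559 +0.0101 +0.1591]
|eigenvalues of T|: 0.6595, 0.2528, 0.1200, 0.0192, 0.0000.
spectral radius ρ = 0.6595; 0.6595 < 1: convergent.

0.6595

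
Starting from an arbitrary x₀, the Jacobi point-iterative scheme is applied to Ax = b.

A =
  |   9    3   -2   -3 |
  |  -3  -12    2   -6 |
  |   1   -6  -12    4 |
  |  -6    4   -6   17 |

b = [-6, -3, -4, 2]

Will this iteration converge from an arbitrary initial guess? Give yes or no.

Let D = diag(9, -12, -12, 17); L, U the strict triangles.
Jacobi T = -D⁻¹(L+U): T[2,0] = -(1)/(-12) = +0.0833; T[2,2] = 0.
  T[0,:] = [+0.0000 -0.3333 +0.2222 +0.3333]
  T[1,:] = [-0.2500 +0.0000 +0.1667 -0.5000]
  T[2,:] = [+0.0833 -0.5000 +0.0000 +0.3333]
  T[3,:] = [+0.3529 -0.2353 +0.3529 +0.0000]
eigenvalue magnitudes: 0.8242, 0.4057, 0.4057, 0.2490.
spectral radius ρ = 0.8242; 0.8242 < 1: convergent.

yes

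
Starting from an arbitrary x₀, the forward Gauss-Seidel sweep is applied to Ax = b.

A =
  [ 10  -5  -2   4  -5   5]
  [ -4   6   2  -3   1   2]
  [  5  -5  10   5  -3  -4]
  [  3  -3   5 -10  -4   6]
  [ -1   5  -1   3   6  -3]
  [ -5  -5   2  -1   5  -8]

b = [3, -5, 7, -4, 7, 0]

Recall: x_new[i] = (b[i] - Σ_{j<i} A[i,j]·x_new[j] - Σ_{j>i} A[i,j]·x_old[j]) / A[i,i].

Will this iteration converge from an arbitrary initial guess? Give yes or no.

no

Split A = D + L + U, D = diag(10, 6, 10, -10, 6, -8).
Gauss-Seidel: T = -(D+L)⁻¹U, row 0 first, T[0,3] = -(4)/(10) = -0.4000; later rows by forward substitution.
  T[0,:] = [+0.0000  +0.5000  +0.2000  -0.4000  +0.5000  -0.5000]
  T[1,:] = [+0.0000  +0.3333  -0.2000  +0.2333  +0.1667  -0.6667]
  T[2,:] = [+0.0000  -0.0833  -0.2000  -0.1833  +0.1333  +0.3167]
  T[3,:] = [+0.0000  +0.0083  +0.0200  -0.2817  -0.2333  +0.8083]
  T[4,:] = [+0.0000  -0.2125  +0.1567  -0.1508  +0.0833  +0.6208]
  T[5,:] = [+0.0000  -0.6755  +0.0454  -0.0007  -0.3021  +1.0953]
|roots of det(T-λI)|: 1.2934, 0.3786, 0.3786, 0.2848, 0.1973, 0.0000.
ρ = 1.2934; 1.2934 > 1 ⇒ diverges.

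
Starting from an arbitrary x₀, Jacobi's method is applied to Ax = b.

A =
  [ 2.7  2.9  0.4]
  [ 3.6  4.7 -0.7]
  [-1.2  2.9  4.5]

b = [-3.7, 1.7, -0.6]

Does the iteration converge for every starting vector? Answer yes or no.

Split A = D + L + U, D = diag(2.7, 4.7, 4.5).
Jacobi T = -D⁻¹(L+U): T[2,1] = -(2.9)/(4.5) = -0.6444; T[2,2] = 0.
  T[0,:] = [+0.0000 -1.0741 -0.1481]
  T[1,:] = [-0.7660 +0.0000 +0.1489]
  T[2,:] = [+0.2667 -0.6444 +0.0000]
|λ(T)| sorted: 0.9030, 0.7265, 0.1765.
ρ(T) = max|λ| = 0.9030; 0.9030 < 1, so it converges for any x₀.

yes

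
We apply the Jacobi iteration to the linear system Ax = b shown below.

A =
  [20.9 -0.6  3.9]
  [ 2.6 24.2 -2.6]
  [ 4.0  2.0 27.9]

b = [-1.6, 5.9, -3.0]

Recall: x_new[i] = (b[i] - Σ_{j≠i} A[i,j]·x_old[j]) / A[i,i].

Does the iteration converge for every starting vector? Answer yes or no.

Diagonal D = diag(20.9, 24.2, 27.9); L, U strict lower/upper.
T_J = -D⁻¹(L+U): T[2,0] = -(4)/(27.9) = -0.1434; T[2,2] = 0.
  T[0,:] = [+0.0000, +0.0287, -0.1866]
  T[1,:] = [-0.1074, +0.0000, +0.1074]
  T[2,:] = [-0.1434, -0.0717, +0.0000]
moduli |λ_i(T)| = 0.1653, 0.1066, 0.1066.
ρ(T) = max|λ| = 0.1653; 0.1653 < 1: convergent.

yes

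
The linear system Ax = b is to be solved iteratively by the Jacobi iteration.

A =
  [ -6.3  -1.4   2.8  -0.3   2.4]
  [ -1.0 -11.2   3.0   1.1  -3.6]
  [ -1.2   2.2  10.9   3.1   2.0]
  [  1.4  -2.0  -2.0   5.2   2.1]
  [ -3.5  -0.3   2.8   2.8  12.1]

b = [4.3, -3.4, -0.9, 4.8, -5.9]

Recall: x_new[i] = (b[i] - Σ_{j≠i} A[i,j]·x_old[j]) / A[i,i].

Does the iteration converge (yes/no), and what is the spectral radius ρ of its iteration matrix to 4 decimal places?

Diagonal D = diag(-6.3, -11.2, 10.9, 5.2, 12.1); L, U strict lower/upper.
Jacobi: T = -D⁻¹(L+U), T[1,3] = -(1.1)/(-11.2) = +0.0982; T[1,1] = 0.
  T[0,:] = [+0.0000 -0.2222 +0.4444 -0.0476 +0.3810]
  T[1,:] = [-0.0893 +0.0000 +0.2679 +0.0982 -0.3214]
  T[2,:] = [+0.1101 -0.2018 +0.0000 -0.2844 -0.1835]
  T[3,:] = [-0.2692 +0.3846 +0.3846 +0.0000 -0.4038]
  T[4,:] = [+0.2893 +0.0248 -0.2314 -0.2314 +0.0000]
moduli |λ_i(T)| = 0.5770, 0.3679, 0.3679, 0.3303, 0.3303.
spectral radius ρ = 0.5770; 0.5770 < 1: convergent.

yes, ρ = 0.5770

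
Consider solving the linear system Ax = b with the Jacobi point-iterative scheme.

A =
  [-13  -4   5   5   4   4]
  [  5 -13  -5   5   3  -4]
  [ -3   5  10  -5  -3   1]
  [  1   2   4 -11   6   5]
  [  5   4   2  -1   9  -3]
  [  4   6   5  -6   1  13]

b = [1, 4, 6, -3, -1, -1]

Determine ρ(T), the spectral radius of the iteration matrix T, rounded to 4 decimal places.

Split A = D + L + U, D = diag(-13, -13, 10, -11, 9, 13).
Jacobi T = -D⁻¹(L+U): T[3,0] = -(1)/(-11) = +0.0909; T[3,3] = 0.
  T[0,:] = [+0.0000 -0.3077 +0.3846 +0.3846 +0.3077 +0.3077]
  T[1,:] = [+0.3846 +0.0000 -0.3846 +0.3846 +0.2308 -0.3077]
  T[2,:] = [+0.3000 -0.5000 +0.0000 +0.5000 +0.3000 -0.1000]
  T[3,:] = [+0.0909 +0.1818 +0.3636 +0.0000 +0.5455 +0.4545]
  T[4,:] = [-0.5556 -0.4444 -0.2222 +0.1111 +0.0000 +0.3333]
  T[5,:] = [-0.3077 -0.4615 -0.3846 +0.4615 -0.0769 +0.0000]
eigenvalue magnitudes: 1.1274, 0.8012, 0.8012, 0.3230, 0.1084, 0.0019.
ρ(T) = max|λ| = 1.1274; 1.1274 > 1: divergent.

1.1274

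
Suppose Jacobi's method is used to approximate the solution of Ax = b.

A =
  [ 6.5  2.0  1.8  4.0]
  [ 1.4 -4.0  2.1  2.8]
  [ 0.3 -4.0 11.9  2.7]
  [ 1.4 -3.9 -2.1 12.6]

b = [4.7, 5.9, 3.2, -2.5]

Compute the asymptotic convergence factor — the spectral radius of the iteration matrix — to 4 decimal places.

Let D = diag(6.5, -4, 11.9, 12.6); L, U the strict triangles.
T_J = -D⁻¹(L+U): T[3,0] = -(1.4)/(12.6) = -0.1111; T[3,3] = 0.
  T[0,:] = [+0.0000  -0.3077  -0.2769  -0.6154]
  T[1,:] = [+0.3500  +0.0000  +0.5250  +0.7000]
  T[2,:] = [-0.0252  +0.3361  +0.0000  -0.2269]
  T[3,:] = [-0.1111  +0.3095  +0.1667  +0.0000]
|roots of det(T-λI)|: 0.6310, 0.4287, 0.4287, 0.1407.
spectral radius ρ = 0.6310; 0.6310 < 1, so it converges for any x₀.

0.6310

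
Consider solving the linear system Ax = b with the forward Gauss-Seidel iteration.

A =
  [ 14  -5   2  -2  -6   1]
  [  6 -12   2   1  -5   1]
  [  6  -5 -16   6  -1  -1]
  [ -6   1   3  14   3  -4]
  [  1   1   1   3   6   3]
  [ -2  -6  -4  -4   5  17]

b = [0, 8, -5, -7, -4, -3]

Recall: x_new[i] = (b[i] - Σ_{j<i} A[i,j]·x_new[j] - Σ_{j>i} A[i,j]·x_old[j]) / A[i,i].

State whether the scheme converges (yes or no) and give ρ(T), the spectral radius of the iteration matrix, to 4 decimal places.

A = D + L + U where D = diag(14, -12, -16, 14, 6, 17).
Gauss-Seidel: T = -(D+L)⁻¹U, row 0 first, T[0,2] = -(2)/(14) = -0.1429; later rows by forward substitution.
  T[0,:] = [+0.0000  +0.3571  -0.1429  +0.1429  +0.4286  -0.0714]
  T[1,:] = [+0.0000  +0.1786  +0.0952  +0.1548  -0.2024  +0.0476]
  T[2,:] = [+0.0000  +0.0781  -0.0833  +0.3802  +0.1615  -0.1042]
  T[3,:] = [+0.0000  +0.1236  -0.0502  -0.0313  -0.0508  +0.2740]
  T[4,:] = [+0.0000  -0.1641  +0.0469  -0.0973  -0.0392  -0.6157]
  T[5,:] = [+0.0000  +0.2008  -0.0284  +0.1821  +0.0166  +0.2295]
|λ(T)| sorted: 0.5804, 0.1780, 0.1780, 0.1237, 0.1237, 0.0000.
ρ(T) = max|λ| = 0.5804; 0.5804 < 1 ⇒ converges.

yes, ρ = 0.5804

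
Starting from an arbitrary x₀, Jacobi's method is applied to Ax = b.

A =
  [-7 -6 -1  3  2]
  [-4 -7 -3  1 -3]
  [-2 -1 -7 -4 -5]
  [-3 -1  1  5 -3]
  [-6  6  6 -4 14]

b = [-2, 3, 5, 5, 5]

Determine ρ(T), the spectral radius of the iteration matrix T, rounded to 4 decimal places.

1.2622

Write A = D+L+U with D = diag(-7, -7, -7, 5, 14).
Jacobi: T = -D⁻¹(L+U), T[1,3] = -(1)/(-7) = +0.1429; T[1,1] = 0.
  T[0,:] = [+0.0000, -0.8571, -0.1429, +0.4286, +0.2857]
  T[1,:] = [-0.5714, +0.0000, -0.4286, +0.1429, -0.4286]
  T[2,:] = [-0.2857, -0.1429, +0.0000, -0.5714, -0.7143]
  T[3,:] = [+0.6000, +0.2000, -0.2000, +0.0000, +0.6000]
  T[4,:] = [+0.4286, -0.4286, -0.4286, +0.2857, +0.0000]
|roots of det(T-λI)|: 1.2622, 0.9918, 0.6996, 0.6577, 0.2285.
ρ(T) = max|λ| = 1.2622; 1.2622 > 1, so it fails to converge.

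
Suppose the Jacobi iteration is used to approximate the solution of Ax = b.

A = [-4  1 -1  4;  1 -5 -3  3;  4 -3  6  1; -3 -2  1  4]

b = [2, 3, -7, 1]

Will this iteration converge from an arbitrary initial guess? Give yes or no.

A = D + L + U where D = diag(-4, -5, 6, 4).
Jacobi T = -D⁻¹(L+U): T[3,0] = -(-3)/(4) = +0.7500; T[3,3] = 0.
  T[0,:] = [+0.0000  +0.2500  -0.2500  +1.0000]
  T[1,:] = [+0.2000  +0.0000  -0.6000  +0.6000]
  T[2,:] = [-0.6667  +0.5000  +0.0000  -0.1667]
  T[3,:] = [+0.7500  +0.5000  -0.2500  +0.0000]
|eigenvalues of T|: 1.2600, 0.9488, 0.5330, 0.5330.
ρ(T) = max|λ| = 1.2600; 1.2600 > 1, so it fails to converge.

no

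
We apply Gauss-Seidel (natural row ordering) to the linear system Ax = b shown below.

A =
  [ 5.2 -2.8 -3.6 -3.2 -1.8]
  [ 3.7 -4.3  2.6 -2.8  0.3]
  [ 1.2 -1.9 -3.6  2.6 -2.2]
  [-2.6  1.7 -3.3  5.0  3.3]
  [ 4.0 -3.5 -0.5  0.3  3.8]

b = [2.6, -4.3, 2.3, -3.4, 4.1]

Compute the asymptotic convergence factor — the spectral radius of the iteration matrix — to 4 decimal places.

1.2958

Diagonal D = diag(5.2, -4.3, -3.6, 5, 3.8); L, U strict lower/upper.
T_GS = -(D+L)⁻¹U: row 0 first, T[0,1] = -(-2.8)/(5.2) = +0.5385; later rows by forward substitution.
  T[0,:] = [+0.0000, +0.5385, +0.6923, +0.6154, +0.3462]
  T[1,:] = [+0.0000, +0.4633, +1.2004, -0.1216, +0.3676]
  T[2,:] = [+0.0000, -0.0650, -0.4028, +0.9916, -0.6897]
  T[3,:] = [+0.0000, +0.0795, -0.3139, +1.0158, -1.0602]
  T[4,:] = [+0.0000, -0.1549, +0.3486, -0.7095, -0.0328]
|eigenvalues of T|: 1.2958, 0.5141, 0.4952, 0.4952, 0.0000.
ρ(T) = max|λ| = 1.2958; 1.2958 > 1 ⇒ diverges.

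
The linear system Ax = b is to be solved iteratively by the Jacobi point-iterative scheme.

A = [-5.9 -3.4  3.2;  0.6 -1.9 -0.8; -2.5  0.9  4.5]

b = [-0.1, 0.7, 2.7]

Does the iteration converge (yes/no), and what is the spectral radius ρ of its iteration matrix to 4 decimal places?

yes, ρ = 0.6075

Split A = D + L + U, D = diag(-5.9, -1.9, 4.5).
Jacobi: T = -D⁻¹(L+U), T[1,0] = -(0.6)/(-1.9) = +0.3158; T[1,1] = 0.
  T[0,:] = [+0.0000, -0.5763, +0.5424]
  T[1,:] = [+0.3158, +0.0000, -0.4211]
  T[2,:] = [+0.5556, -0.2000, +0.0000]
moduli |λ_i(T)| = 0.6075, 0.4068, 0.4068.
ρ = 0.6075; 0.6075 < 1: convergent.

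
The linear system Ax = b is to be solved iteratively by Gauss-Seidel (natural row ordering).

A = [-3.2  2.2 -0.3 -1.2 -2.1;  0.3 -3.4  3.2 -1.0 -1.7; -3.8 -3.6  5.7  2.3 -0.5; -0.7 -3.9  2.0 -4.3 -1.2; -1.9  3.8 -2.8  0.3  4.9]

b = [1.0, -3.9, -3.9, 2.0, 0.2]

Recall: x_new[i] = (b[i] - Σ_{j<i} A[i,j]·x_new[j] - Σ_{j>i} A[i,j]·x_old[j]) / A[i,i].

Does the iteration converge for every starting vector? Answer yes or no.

Diagonal D = diag(-3.2, -3.4, 5.7, -4.3, 4.9); L, U strict lower/upper.
GS T = -(D+L)⁻¹U: row 0 first, T[0,3] = -(-1.2)/(-3.2) = -0.3750; later rows by forward substitution.
  T[0,:] = [+0.0000, +0.6875, -0.0937, -0.3750, -0.6563]
  T[1,:] = [+0.0000, +0.0607, +0.9329, -0.3272, -0.5579]
  T[2,:] = [+0.0000, +0.4966, +0.5267, -0.8602, -0.7021]
  T[3,:] = [+0.0000, +0.0641, -0.5859, -0.0423, +0.0072]
  T[4,:] = [+0.0000, +0.4994, -0.4230, -0.3806, -0.2235]
eigenvalue magnitudes: 1.2319, 0.8890, 0.1606, 0.1606, 0.0000.
spectral radius ρ = 1.2319; 1.2319 > 1: divergent.

no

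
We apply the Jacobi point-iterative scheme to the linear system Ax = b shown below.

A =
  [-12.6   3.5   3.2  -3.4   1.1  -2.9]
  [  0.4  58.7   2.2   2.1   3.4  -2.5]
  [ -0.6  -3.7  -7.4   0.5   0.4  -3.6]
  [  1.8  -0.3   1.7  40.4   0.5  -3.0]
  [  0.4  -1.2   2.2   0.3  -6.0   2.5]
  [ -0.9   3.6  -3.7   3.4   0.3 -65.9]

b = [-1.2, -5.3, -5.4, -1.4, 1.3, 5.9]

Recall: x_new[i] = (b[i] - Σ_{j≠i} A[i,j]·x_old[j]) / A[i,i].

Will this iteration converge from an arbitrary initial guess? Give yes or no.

Split A = D + L + U, D = diag(-12.6, 58.7, -7.4, 40.4, -6, -65.9).
T_J = -D⁻¹(L+U): T[1,2] = -(2.2)/(58.7) = -0.0375; T[1,1] = 0.
  T[0,:] = [+0.0000 +0.2778 +0.2540 -0.2698 +0.0873 -0.2302]
  T[1,:] = [-0.0068 +0.0000 -0.0375 -0.0358 -0.0579 +0.0426]
  T[2,:] = [-0.0811 -0.5000 +0.0000 +0.0676 +0.0541 -0.4865]
  T[3,:] = [-0.0446 +0.0074 -0.0421 +0.0000 -0.0124 +0.0743]
  T[4,:] = [+0.0667 -0.2000 +0.3667 +0.0500 +0.0000 +0.4167]
  T[5,:] = [-0.0137 +0.0546 -0.0561 +0.0516 +0.0046 +0.0000]
|roots of det(T-λI)|: 0.2938, 0.2373, 0.1726, 0.1440, 0.1440, 0.0733.
ρ = 0.2938; 0.2938 < 1: convergent.

yes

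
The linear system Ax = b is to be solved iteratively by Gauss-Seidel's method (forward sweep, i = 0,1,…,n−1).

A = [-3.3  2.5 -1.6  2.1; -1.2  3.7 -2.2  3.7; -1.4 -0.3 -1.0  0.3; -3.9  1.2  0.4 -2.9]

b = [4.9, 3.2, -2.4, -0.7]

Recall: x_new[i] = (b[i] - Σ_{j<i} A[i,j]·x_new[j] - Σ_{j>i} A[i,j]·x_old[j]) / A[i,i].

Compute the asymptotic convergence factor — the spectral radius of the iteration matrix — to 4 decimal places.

1.2551

Split A = D + L + U, D = diag(-3.3, 3.7, -1, -2.9).
GS T = -(D+L)⁻¹U: row 0 first, T[0,2] = -(-1.6)/(-3.3) = -0.4848; later rows by forward substitution.
  T[0,:] = [+0.0000 +0.7576 -0.4848 +0.6364]
  T[1,:] = [+0.0000 +0.2457 +0.4373 -0.7936]
  T[2,:] = [+0.0000 -1.1343 +0.5476 -0.3528]
  T[3,:] = [+0.0000 -1.0736 +0.9085 -1.2329]
|eigenvalues of T|: 1.2551, 0.5544, 0.2612, 0.0000.
ρ(T) = max|λ| = 1.2551; 1.2551 > 1, so it fails to converge.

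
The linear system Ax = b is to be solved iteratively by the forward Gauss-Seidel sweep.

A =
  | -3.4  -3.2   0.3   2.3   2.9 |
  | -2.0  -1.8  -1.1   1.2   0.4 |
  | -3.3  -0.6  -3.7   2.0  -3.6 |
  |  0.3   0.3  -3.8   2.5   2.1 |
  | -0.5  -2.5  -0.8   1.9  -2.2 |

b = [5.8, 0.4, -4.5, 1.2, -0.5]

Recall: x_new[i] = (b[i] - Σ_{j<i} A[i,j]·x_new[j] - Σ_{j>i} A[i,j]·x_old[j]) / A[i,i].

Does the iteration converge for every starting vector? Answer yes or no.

no

Let D = diag(-3.4, -1.8, -3.7, 2.5, -2.2); L, U the strict triangles.
Gauss-Seidel: T = -(D+L)⁻¹U, row 0 first, T[0,4] = -(2.9)/(-3.4) = +0.8529; later rows by forward substitution.
  T[0,:] = [+0.0000, -0.9412, +0.0882, +0.6765, +0.8529]
  T[1,:] = [+0.0000, +1.0458, -0.7092, -0.0850, -0.7255]
  T[2,:] = [+0.0000, +0.6698, +0.0363, -0.0490, -1.6161]
  T[3,:] = [+0.0000, +1.0056, +0.1297, -0.1455, -3.3117]
  T[4,:] = [+0.0000, -0.3495, +0.8846, -0.1650, -1.6419]
eigenvalue magnitudes: 1.4014, 0.6774, 0.6774, 0.0923, 0.0000.
ρ(T) = max|λ| = 1.4014; 1.4014 > 1 ⇒ diverges.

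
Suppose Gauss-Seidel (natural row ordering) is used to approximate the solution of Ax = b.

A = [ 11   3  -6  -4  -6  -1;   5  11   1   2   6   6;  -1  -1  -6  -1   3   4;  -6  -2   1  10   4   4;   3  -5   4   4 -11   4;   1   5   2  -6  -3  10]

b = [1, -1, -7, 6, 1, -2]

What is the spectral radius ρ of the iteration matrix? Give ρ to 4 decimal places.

1.3326

A = D + L + U where D = diag(11, 11, -6, 10, -11, 10).
Gauss-Seidel: T = -(D+L)⁻¹U, row 0 first, T[0,1] = -(3)/(11) = -0.2727; later rows by forward substitution.
  T[0,:] = [+0.0000  -0.2727  +0.5455  +0.3636  +0.5455  +0.0909]
  T[1,:] = [+0.0000  +0.1240  -0.3388  -0.3471  -0.7934  -0.5868]
  T[2,:] = [+0.0000  +0.0248  -0.0344  -0.1694  +0.5413  +0.7493]
  T[3,:] = [+0.0000  -0.1413  +0.2629  +0.1657  -0.2855  -0.5377]
  T[4,:] = [+0.0000  -0.1731  +0.3859  +0.2556  +0.6024  +0.7321]
  T[5,:] = [+0.0000  -0.1764  +0.3953  +0.3472  +0.2433  +0.0314]
moduli |λ_i(T)| = 1.3326, 0.2900, 0.2900, 0.1216, 0.0044, 0.0000.
ρ = 1.3326; 1.3326 > 1: divergent.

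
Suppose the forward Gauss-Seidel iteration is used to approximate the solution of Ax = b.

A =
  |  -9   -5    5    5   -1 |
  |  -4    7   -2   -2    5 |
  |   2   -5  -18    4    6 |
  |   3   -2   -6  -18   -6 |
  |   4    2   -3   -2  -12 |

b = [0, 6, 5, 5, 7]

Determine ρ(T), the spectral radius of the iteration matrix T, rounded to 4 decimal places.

Diagonal D = diag(-9, 7, -18, -18, -12); L, U strict lower/upper.
GS T = -(D+L)⁻¹U: row 0 first, T[0,1] = -(-5)/(-9) = -0.5556; later rows by forward substitution.
  T[0,:] = [+0.0000, -0.5556, +0.5556, +0.5556, -0.1111]
  T[1,:] = [+0.0000, -0.3175, +0.6032, +0.6032, -0.7778]
  T[2,:] = [+0.0000, +0.0265, -0.1058, +0.1164, +0.5370]
  T[3,:] = [+0.0000, -0.0661, +0.0608, -0.0132, -0.4444]
  T[4,:] = [+0.0000, -0.2337, +0.3020, +0.2588, -0.2269]
|λ(T)| sorted: 0.7755, 0.1868, 0.1645, 0.1645, 0.0000.
ρ(T) = max|λ| = 0.7755; 0.7755 < 1 ⇒ converges.

0.7755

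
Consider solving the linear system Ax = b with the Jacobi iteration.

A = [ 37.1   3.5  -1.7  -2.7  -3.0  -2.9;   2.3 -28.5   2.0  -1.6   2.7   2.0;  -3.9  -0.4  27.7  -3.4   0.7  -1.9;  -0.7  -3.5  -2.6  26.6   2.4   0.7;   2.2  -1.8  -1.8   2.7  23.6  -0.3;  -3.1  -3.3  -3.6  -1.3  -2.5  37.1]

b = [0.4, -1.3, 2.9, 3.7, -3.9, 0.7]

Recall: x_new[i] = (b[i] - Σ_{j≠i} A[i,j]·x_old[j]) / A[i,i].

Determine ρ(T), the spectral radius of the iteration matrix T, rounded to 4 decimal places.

0.2312

Let D = diag(37.1, -28.5, 27.7, 26.6, 23.6, 37.1); L, U the strict triangles.
T_J = -D⁻¹(L+U): T[5,4] = -(-2.5)/(37.1) = +0.0674; T[5,5] = 0.
  T[0,:] = [+0.0000  -0.0943  +0.0458  +0.0728  +0.0809  +0.0782]
  T[1,:] = [+0.0807  +0.0000  +0.0702  -0.0561  +0.0947  +0.0702]
  T[2,:] = [+0.1408  +0.0144  +0.0000  +0.1227  -0.0253  +0.0686]
  T[3,:] = [+0.0263  +0.1316  +0.0977  +0.0000  -0.0902  -0.0263]
  T[4,:] = [-0.0932  +0.0763  +0.0763  -0.1144  +0.0000  +0.0127]
  T[5,:] = [+0.0836  +0.0889  +0.0970  +0.0350  +0.0674  +0.0000]
|roots of det(T-λI)|: 0.2312, 0.1420, 0.1420, 0.1049, 0.0819, 0.0819.
spectral radius ρ = 0.2312; 0.2312 < 1: convergent.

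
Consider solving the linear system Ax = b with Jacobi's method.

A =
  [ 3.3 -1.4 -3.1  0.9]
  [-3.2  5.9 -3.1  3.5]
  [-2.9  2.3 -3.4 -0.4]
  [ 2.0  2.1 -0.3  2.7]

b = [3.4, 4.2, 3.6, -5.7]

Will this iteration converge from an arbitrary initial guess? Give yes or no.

no

Split A = D + L + U, D = diag(3.3, 5.9, -3.4, 2.7).
Jacobi T = -D⁻¹(L+U): T[2,1] = -(2.3)/(-3.4) = +0.6765; T[2,2] = 0.
  T[0,:] = [+0.0000, +0.4242, +0.9394, -0.2727]
  T[1,:] = [+0.5424, +0.0000, +0.5254, -0.5932]
  T[2,:] = [-0.8529, +0.6765, +0.0000, -0.1176]
  T[3,:] = [-0.7407, -0.7778, +0.1111, +0.0000]
moduli |λ_i(T)| = 1.1591, 0.7887, 0.7854, 0.7854.
ρ(T) = max|λ| = 1.1591; 1.1591 > 1 ⇒ diverges.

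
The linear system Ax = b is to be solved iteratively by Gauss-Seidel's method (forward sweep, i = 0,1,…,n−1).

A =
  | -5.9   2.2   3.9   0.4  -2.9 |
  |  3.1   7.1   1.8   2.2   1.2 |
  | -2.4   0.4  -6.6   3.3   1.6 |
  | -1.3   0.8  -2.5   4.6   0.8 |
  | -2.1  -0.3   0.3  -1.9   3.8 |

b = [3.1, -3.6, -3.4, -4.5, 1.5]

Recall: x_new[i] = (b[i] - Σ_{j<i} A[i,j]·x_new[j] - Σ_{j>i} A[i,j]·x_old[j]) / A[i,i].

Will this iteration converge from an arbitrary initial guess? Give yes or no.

yes

Let D = diag(-5.9, 7.1, -6.6, 4.6, 3.8); L, U the strict triangles.
Gauss-Seidel: T = -(D+L)⁻¹U, row 0 first, T[0,3] = -(0.4)/(-5.9) = +0.0678; later rows by forward substitution.
  T[0,:] = [+0.0000, +0.3729, +0.6610, +0.0678, -0.4915]
  T[1,:] = [+0.0000, -0.1628, -0.5421, -0.3395, +0.0456]
  T[2,:] = [+0.0000, -0.1455, -0.2732, +0.4548, +0.4239]
  T[3,:] = [+0.0000, +0.0546, +0.1326, +0.3254, -0.0904]
  T[4,:] = [+0.0000, +0.2320, +0.4104, +0.1374, -0.3467]
eigenvalue magnitudes: 0.8943, 0.3686, 0.1174, 0.1174, 0.0000.
spectral radius ρ = 0.8943; 0.8943 < 1: convergent.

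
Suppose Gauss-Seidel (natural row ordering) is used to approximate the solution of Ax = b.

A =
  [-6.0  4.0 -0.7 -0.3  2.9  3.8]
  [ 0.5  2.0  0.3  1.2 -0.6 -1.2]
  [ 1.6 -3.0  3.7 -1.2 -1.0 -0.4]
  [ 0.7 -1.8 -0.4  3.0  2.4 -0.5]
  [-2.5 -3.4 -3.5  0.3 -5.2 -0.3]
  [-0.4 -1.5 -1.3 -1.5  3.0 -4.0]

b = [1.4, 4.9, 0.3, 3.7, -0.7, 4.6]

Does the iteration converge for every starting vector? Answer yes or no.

no

Let D = diag(-6, 2, 3.7, 3, -5.2, -4); L, U the strict triangles.
GS T = -(D+L)⁻¹U: row 0 first, T[0,3] = -(-0.3)/(-6) = -0.0500; later rows by forward substitution.
  T[0,:] = [+0.0000, +0.6667, -0.1167, -0.0500, +0.4833, +0.6333]
  T[1,:] = [+0.0000, -0.1667, -0.1208, -0.5875, +0.1792, +0.4417]
  T[2,:] = [+0.0000, -0.4234, -0.0475, -0.1304, +0.2065, +0.1923]
  T[3,:] = [+0.0000, -0.3120, -0.0516, -0.3582, -0.7777, +0.3095]
  T[4,:] = [+0.0000, +0.0555, +0.1641, +0.4753, -0.5334, -0.7626]
  T[5,:] = [+0.0000, +0.2920, +0.2149, +0.7585, -0.2910, -0.9795]
moduli |λ_i(T)| = 1.2328, 0.9933, 0.1366, 0.1366, 0.0066, 0.0000.
ρ(T) = max|λ| = 1.2328; 1.2328 > 1: divergent.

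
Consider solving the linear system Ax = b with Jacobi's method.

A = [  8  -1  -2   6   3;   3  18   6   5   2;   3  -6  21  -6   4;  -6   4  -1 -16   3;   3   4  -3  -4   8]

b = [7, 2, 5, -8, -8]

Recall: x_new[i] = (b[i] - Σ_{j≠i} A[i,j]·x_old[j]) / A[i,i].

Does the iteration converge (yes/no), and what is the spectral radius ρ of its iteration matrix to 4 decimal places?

A = D + L + U where D = diag(8, 18, 21, -16, 8).
Jacobi: T = -D⁻¹(L+U), T[3,1] = -(4)/(-16) = +0.2500; T[3,3] = 0.
  T[0,:] = [+0.0000  +0.1250  +0.2500  -0.7500  -0.3750]
  T[1,:] = [-0.1667  +0.0000  -0.3333  -0.2778  -0.1111]
  T[2,:] = [-0.1429  +0.2857  +0.0000  +0.2857  -0.1905]
  T[3,:] = [-0.3750  +0.2500  -0.0625  +0.0000  +0.1875]
  T[4,:] = [-0.3750  -0.5000  +0.3750  +0.5000  +0.0000]
|roots of det(T-λI)|: 0.8258, 0.5259, 0.5259, 0.4857, 0.4857.
ρ = 0.8258; 0.8258 < 1 ⇒ converges.

yes, ρ = 0.8258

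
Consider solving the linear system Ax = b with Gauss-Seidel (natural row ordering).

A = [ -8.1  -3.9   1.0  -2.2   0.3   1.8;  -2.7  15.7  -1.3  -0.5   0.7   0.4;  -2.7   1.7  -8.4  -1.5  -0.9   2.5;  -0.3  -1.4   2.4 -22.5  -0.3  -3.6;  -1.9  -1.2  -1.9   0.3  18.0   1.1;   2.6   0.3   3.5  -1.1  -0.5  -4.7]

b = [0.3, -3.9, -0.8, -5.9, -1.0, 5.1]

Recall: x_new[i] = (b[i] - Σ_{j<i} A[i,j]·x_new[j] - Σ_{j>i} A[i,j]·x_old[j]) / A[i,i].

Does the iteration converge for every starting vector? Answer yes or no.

yes

Diagonal D = diag(-8.1, 15.7, -8.4, -22.5, 18, -4.7); L, U strict lower/upper.
T_GS = -(D+L)⁻¹U: row 0 first, T[0,5] = -(1.8)/(-8.1) = +0.2222; later rows by forward substitution.
  T[0,:] = [+0.0000 -0.4815 +0.1235 -0.2716 +0.0370 +0.2222]
  T[1,:] = [+0.0000 -0.0828 +0.1040 -0.0149 -0.0382 +0.0127]
  T[2,:] = [+0.0000 +0.1380 -0.0186 -0.0943 -0.1268 +0.2288]
  T[3,:] = [+0.0000 +0.0263 -0.0101 -0.0055 -0.0250 -0.1394]
  T[4,:] = [+0.0000 -0.0422 +0.0182 -0.0395 -0.0116 -0.0103]
  T[5,:] = [+0.0000 -0.1705 +0.0615 -0.2159 -0.0693 +0.3278]
|λ(T)| sorted: 0.4110, 0.2057, 0.0986, 0.0986, 0.0039, 0.0000.
ρ(T) = max|λ| = 0.4110; 0.4110 < 1: convergent.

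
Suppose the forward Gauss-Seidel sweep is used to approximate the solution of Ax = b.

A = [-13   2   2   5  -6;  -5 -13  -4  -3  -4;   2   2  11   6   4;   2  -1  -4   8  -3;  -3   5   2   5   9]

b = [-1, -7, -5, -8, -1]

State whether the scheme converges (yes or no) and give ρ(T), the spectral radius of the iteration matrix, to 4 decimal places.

yes, ρ = 0.8787

Split A = D + L + U, D = diag(-13, -13, 11, 8, 9).
Gauss-Seidel: T = -(D+L)⁻¹U, row 0 first, T[0,2] = -(2)/(-13) = +0.1538; later rows by forward substitution.
  T[0,:] = [+0.0000 +0.1538 +0.1538 +0.3846 -0.4615]
  T[1,:] = [+0.0000 -0.0592 -0.3669 -0.3787 -0.1302]
  T[2,:] = [+0.0000 -0.0172 +0.0387 -0.5465 -0.2561]
  T[3,:] = [+0.0000 -0.0545 -0.0650 -0.4168 +0.3461]
  T[4,:] = [+0.0000 +0.1182 +0.2826 +0.6916 -0.2169]
eigenvalue magnitudes: 0.8787, 0.2753, 0.2753, 0.0485, 0.0000.
spectral radius ρ = 0.8787; 0.8787 < 1, so it converges for any x₀.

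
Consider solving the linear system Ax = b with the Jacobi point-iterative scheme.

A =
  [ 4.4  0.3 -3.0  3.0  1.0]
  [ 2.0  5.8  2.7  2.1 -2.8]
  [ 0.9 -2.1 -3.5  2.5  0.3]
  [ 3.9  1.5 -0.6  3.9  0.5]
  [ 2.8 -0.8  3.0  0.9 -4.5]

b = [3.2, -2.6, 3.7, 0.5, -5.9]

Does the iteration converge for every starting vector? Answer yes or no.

Let D = diag(4.4, 5.8, -3.5, 3.9, -4.5); L, U the strict triangles.
T_J = -D⁻¹(L+U): T[4,1] = -(-0.8)/(-4.5) = -0.1778; T[4,4] = 0.
  T[0,:] = [+0.0000 -0.0682 +0.6818 -0.6818 -0.2273]
  T[1,:] = [-0.3448 +0.0000 -0.4655 -0.3621 +0.4828]
  T[2,:] = [+0.2571 -0.6000 +0.0000 +0.7143 +0.0857]
  T[3,:] = [-1.0000 -0.3846 +0.1538 +0.0000 -0.1282]
  T[4,:] = [+0.6222 -0.1778 +0.6667 +0.2000 +0.0000]
|roots of det(T-λI)|: 1.1414, 0.7909, 0.7909, 0.5963, 0.3639.
ρ = 1.1414; 1.1414 > 1, so it fails to converge.

no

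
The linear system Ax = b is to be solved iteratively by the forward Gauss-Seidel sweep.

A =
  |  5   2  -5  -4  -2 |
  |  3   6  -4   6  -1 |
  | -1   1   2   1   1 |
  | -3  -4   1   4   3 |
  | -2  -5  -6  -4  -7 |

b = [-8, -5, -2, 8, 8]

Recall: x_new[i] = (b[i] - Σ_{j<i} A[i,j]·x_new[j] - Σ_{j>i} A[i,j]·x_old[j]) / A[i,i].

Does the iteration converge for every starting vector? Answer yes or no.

no

Split A = D + L + U, D = diag(5, 6, 2, 4, -7).
Gauss-Seidel: T = -(D+L)⁻¹U, row 0 first, T[0,1] = -(2)/(5) = -0.4000; later rows by forward substitution.
  T[0,:] = [+0.0000  -0.4000  +1.0000  +0.8000  +0.4000]
  T[1,:] = [+0.0000  +0.2000  +0.1667  -1.4000  -0.0333]
  T[2,:] = [+0.0000  -0.3000  +0.4167  +0.6000  -0.2833]
  T[3,:] = [+0.0000  -0.0250  +0.8125  -0.9500  -0.4125]
  T[4,:] = [+0.0000  +0.2429  -1.2262  +0.8000  +0.3881]
|roots of det(T-λI)|: 1.2398, 0.7540, 0.3417, 0.0895, 0.0000.
ρ(T) = max|λ| = 1.2398; 1.2398 > 1 ⇒ diverges.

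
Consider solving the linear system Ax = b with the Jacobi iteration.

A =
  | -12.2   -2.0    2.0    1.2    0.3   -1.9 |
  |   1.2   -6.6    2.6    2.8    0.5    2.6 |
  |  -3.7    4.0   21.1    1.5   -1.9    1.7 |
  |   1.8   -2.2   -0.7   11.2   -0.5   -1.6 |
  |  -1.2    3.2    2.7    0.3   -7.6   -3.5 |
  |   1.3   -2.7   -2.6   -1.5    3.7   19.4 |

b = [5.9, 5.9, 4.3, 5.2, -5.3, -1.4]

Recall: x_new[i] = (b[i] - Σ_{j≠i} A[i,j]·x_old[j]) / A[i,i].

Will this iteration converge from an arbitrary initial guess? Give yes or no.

yes

Diagonal D = diag(-12.2, -6.6, 21.1, 11.2, -7.6, 19.4); L, U strict lower/upper.
Jacobi T = -D⁻¹(L+U): T[3,0] = -(1.8)/(11.2) = -0.1607; T[3,3] = 0.
  T[0,:] = [+0.0000, -0.1639, +0.1639, +0.0984, +0.0246, -0.1557]
  T[1,:] = [+0.1818, +0.0000, +0.3939, +0.4242, +0.0758, +0.3939]
  T[2,:] = [+0.1754, -0.1896, +0.0000, -0.0711, +0.0900, -0.0806]
  T[3,:] = [-0.1607, +0.1964, +0.0625, +0.0000, +0.0446, +0.1429]
  T[4,:] = [-0.1579, +0.4211, +0.3553, +0.0395, +0.0000, -0.4605]
  T[5,:] = [-0.0670, +0.1392, +0.1340, +0.0773, -0.1907, +0.0000]
moduli |λ_i(T)| = 0.5179, 0.3501, 0.2801, 0.2801, 0.1885, 0.1885.
ρ(T) = max|λ| = 0.5179; 0.5179 < 1: convergent.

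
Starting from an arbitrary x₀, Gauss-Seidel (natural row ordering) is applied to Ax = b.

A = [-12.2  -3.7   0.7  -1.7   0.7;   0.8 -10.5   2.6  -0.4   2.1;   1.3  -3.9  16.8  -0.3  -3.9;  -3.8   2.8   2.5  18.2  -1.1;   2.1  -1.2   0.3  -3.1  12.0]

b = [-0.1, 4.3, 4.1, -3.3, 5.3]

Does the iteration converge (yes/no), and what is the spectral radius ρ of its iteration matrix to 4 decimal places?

yes, ρ = 0.1713

A = D + L + U where D = diag(-12.2, -10.5, 16.8, 18.2, 12).
T_GS = -(D+L)⁻¹U: row 0 first, T[0,4] = -(0.7)/(-12.2) = +0.0574; later rows by forward substitution.
  T[0,:] = [+0.0000, -0.3033, +0.0574, -0.1393, +0.0574]
  T[1,:] = [+0.0000, -0.0231, +0.2520, -0.0487, +0.2044]
  T[2,:] = [+0.0000, +0.0181, +0.0541, +0.0173, +0.2751]
  T[3,:] = [+0.0000, -0.0623, -0.0342, -0.0240, +0.0032]
  T[4,:] = [+0.0000, +0.0342, +0.0050, +0.0129, +0.0043]
moduli |λ_i(T)| = 0.1713, 0.0926, 0.0926, 0.0097, 0.0000.
ρ(T) = max|λ| = 0.1713; 0.1713 < 1, so it converges for any x₀.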